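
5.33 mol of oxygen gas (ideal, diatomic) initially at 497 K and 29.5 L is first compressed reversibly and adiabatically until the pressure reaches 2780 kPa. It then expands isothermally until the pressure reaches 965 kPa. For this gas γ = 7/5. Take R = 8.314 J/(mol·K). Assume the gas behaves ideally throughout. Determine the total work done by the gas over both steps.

8820 J

P₁ = nRT₁/V₁ = 5.33×8.314×497/29.5 = 747 kPa.
Step 1 — Adiabatic: T₂/T₁ = (P₂/P₁)^((γ−1)/γ) ⇒ T₂ = 497×(3.72)^0.286 = 724 K; V₂ = 11.5 L.
ΔU = nCvΔT = 5.33×20.8×(724−497) = 25100 J.
Q = 0 for an adiabatic process, so W = −ΔU = -25100 J.
State after step 1: P = 2780 kPa, V = 11.5 L, T = 724 K.
Step 2 — Isothermal: T stays 724 K; PV = const ⇒ V₂ = 33.2 L, P₂ = 965 kPa.
ΔU = 0 (ideal gas, T constant).
W = nRT ln(V₂/V₁) = 5.33×8.314×724×ln(2.88) = 33900 J.
Q = ΔU + W = 33900 J.
Net over both steps: W = 8820 J, Q = 33900 J, ΔU = 25100 J.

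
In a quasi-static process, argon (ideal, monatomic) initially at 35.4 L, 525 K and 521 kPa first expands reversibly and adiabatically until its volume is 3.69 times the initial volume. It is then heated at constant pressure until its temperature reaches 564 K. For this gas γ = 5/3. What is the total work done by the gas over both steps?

28200 J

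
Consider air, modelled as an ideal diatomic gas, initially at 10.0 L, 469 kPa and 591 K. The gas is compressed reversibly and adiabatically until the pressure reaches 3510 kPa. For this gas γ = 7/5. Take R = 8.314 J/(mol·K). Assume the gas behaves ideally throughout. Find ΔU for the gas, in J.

n = P₁V₁/(RT₁) = 469×10.0/(8.314×591) = 0.954 mol.
Adiabatic: T₂/T₁ = (P₂/P₁)^((γ−1)/γ) ⇒ T₂ = 591×(7.48)^0.286 = 1050 K; V₂ = 2.37 L.
For an ideal gas ΔU = nCvΔT with Cv = (5/2)R = 20.8 J/(mol·K).
ΔU = 0.954×20.8×(1050−591) = 9110 J.

9110 J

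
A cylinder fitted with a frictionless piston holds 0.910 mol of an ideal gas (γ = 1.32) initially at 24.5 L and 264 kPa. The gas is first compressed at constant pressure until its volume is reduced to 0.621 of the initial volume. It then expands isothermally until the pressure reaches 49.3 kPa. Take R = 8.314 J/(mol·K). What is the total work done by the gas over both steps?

4290 J

T₁ = P₁V₁/(nR) = 264×24.5/(0.910×8.314) = 855 K.
Step 1 — Isobaric: P stays 264 kPa; V/T = const ⇒ T₂ = 531 K, V₂ = 15.2 L.
W = PΔV = 264×(15.2−24.5) kPa·L = -2450 J.
ΔU = nCvΔT = 0.910×26.0×(531−855) = -7660 J.
Q = ΔU + W = nCpΔT = -10100 J.
State after step 1: P = 264 kPa, V = 15.2 L, T = 531 K.
Step 2 — Isothermal: T stays 531 K; PV = const ⇒ V₂ = 81.5 L, P₂ = 49.3 kPa.
ΔU = 0 (ideal gas, T constant).
W = nRT ln(V₂/V₁) = 0.910×8.314×531×ln(5.35) = 6740 J.
Q = ΔU + W = 6740 J.
Net over both steps: W = 4290 J, Q = -3370 J, ΔU = -7660 J.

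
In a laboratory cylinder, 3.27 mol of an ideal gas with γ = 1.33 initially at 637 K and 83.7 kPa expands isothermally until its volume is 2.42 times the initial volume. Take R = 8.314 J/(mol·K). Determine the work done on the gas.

V₁ = nRT₁/P₁ = 3.27×8.314×637/83.7 = 207 L.
Isothermal: T stays 637 K; PV = const ⇒ V₂ = 501 L, P₂ = 34.6 kPa.
W = nRT ln(V₂/V₁) = 3.27×8.314×637×ln(2.42) = 15300 J.
Work done on the gas = −W_by = -15300 J.

-15300 J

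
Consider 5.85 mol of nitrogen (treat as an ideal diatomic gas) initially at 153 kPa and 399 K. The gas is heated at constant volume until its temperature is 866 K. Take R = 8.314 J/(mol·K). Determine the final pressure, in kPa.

V₁ = nRT₁/P₁ = 5.85×8.314×399/153 = 127 L.
Isochoric: V stays 127 L; P/T = const ⇒ T₂ = 866 K, P₂ = 332 kPa.

332 kPa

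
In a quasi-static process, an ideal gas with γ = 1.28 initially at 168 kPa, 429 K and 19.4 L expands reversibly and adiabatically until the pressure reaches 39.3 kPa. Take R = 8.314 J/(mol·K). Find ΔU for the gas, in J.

-3170 J

n = P₁V₁/(RT₁) = 168×19.4/(8.314×429) = 0.914 mol.
Adiabatic: T₂/T₁ = (P₂/P₁)^((γ−1)/γ) ⇒ T₂ = 429×(0.234)^0.219 = 312 K; V₂ = 60.4 L.
For an ideal gas ΔU = nCvΔT with Cv = R/(γ−1) = 29.7 J/(mol·K).
ΔU = 0.914×29.7×(312−429) = -3170 J.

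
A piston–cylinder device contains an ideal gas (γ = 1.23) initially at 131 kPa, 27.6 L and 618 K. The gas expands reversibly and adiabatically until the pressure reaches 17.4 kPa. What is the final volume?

Adiabatic: T₂/T₁ = (P₂/P₁)^((γ−1)/γ) ⇒ T₂ = 618×(0.133)^0.187 = 424 K; V₂ = 142 L.

142 L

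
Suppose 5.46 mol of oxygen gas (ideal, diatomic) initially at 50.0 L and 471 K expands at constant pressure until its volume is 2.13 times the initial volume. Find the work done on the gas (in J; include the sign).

P₁ = nRT₁/V₁ = 5.46×8.314×471/50.0 = 428 kPa.
Isobaric: P stays 428 kPa; V/T = const ⇒ T₂ = 1000 K, V₂ = 106 L.
W = PΔV = 428×(106−50.0) kPa·L = 24200 J.
Work done on the gas = −W_by = -24200 J.

-24200 J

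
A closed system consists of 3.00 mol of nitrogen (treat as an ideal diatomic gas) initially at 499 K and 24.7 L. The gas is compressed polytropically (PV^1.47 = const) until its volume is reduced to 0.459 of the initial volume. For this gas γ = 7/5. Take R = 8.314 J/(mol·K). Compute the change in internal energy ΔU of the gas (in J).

13800 J

P₁ = nRT₁/V₁ = 3.00×8.314×499/24.7 = 504 kPa.
Polytropic n=1.47: T₂ = T₁(V₁/V₂)^(n−1) = 499×(2.18)^0.47 = 720 K; P₂ = P₁(V₁/V₂)^n = 1580 kPa.
For an ideal gas ΔU = nCvΔT with Cv = (5/2)R = 20.8 J/(mol·K).
ΔU = 3.00×20.8×(720−499) = 13800 J.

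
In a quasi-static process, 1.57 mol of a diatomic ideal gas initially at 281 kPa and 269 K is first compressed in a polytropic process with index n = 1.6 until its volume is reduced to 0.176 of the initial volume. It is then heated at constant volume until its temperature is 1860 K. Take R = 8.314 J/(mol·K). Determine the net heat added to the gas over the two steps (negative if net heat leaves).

41200 J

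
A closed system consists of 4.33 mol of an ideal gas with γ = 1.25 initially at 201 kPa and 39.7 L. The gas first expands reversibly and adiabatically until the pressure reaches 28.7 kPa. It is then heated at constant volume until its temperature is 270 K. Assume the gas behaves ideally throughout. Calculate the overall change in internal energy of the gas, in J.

T₁ = P₁V₁/(nR) = 201×39.7/(4.33×8.314) = 222 K.
Step 1 — Adiabatic: T₂/T₁ = (P₂/P₁)^((γ−1)/γ) ⇒ T₂ = 222×(0.143)^0.200 = 150 K; V₂ = 188 L.
ΔU = nCvΔT = 4.33×33.3×(150−222) = -10300 J.
Q = 0 for an adiabatic process, so W = −ΔU = 10300 J.
State after step 1: P = 28.7 kPa, V = 188 L, T = 150 K.
Step 2 — Isochoric: V stays 188 L; P/T = const ⇒ T₂ = 270 K, P₂ = 51.6 kPa.
W = 0 (no volume change).
ΔU = nCvΔT = 4.33×33.3×(270−150) = 17300 J.
Q = ΔU = 17300 J.
Net over both steps: W = 10300 J, Q = 17300 J, ΔU = 6960 J.

6960 J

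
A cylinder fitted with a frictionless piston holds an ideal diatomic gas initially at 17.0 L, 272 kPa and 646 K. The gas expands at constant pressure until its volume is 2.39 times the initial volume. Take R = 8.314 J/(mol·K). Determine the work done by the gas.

6430 J

n = P₁V₁/(RT₁) = 272×17.0/(8.314×646) = 0.861 mol.
Isobaric: P stays 272 kPa; V/T = const ⇒ T₂ = 1540 K, V₂ = 40.6 L.
W = PΔV = 272×(40.6−17.0) kPa·L = 6430 J.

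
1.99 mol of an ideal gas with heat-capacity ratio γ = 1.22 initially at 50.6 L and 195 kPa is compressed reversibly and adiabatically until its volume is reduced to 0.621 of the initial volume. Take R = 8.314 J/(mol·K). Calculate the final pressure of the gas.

349 kPa

T₁ = P₁V₁/(nR) = 195×50.6/(1.99×8.314) = 596 K.
Adiabatic: TV^(γ−1) = const ⇒ T₂ = 596×(1.61)^0.220 = 662 K; PV^γ = const ⇒ P₂ = 349 kPa.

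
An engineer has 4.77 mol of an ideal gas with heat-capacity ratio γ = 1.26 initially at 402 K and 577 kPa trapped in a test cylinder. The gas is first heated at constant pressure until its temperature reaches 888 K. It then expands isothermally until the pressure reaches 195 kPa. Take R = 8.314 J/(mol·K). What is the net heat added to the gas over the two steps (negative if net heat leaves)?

132000 J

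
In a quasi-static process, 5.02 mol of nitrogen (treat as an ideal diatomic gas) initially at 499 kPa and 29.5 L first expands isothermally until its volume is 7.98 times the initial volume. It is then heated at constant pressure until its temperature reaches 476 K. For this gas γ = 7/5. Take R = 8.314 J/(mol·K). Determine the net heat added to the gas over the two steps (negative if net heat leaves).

T₁ = P₁V₁/(nR) = 499×29.5/(5.02×8.314) = 353 K.
Step 1 — Isothermal: T stays 353 K; PV = const ⇒ V₂ = 235 L, P₂ = 62.5 kPa.
ΔU = 0 (ideal gas, T constant).
W = nRT ln(V₂/V₁) = 5.02×8.314×353×ln(7.98) = 30600 J.
Q = ΔU + W = 30600 J.
State after step 1: P = 62.5 kPa, V = 235 L, T = 353 K.
Step 2 — Isobaric: P stays 62.5 kPa; V/T = const ⇒ T₂ = 476 K, V₂ = 318 L.
W = PΔV = 62.5×(318−235) kPa·L = 5150 J.
ΔU = nCvΔT = 5.02×20.8×(476−353) = 12900 J.
Q = ΔU + W = nCpΔT = 18000 J.
Net over both steps: W = 35700 J, Q = 48600 J, ΔU = 12900 J.

48600 J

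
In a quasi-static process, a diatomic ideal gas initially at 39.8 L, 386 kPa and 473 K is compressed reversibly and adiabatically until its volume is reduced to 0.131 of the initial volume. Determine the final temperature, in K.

Adiabatic: TV^(γ−1) = const ⇒ T₂ = 473×(7.63)^0.400 = 1070 K; PV^γ = const ⇒ P₂ = 6640 kPa.

1070 K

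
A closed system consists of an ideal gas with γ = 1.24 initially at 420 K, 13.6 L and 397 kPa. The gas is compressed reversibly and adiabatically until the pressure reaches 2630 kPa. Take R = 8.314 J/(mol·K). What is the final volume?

2.96 L

Adiabatic: T₂/T₁ = (P₂/P₁)^((γ−1)/γ) ⇒ T₂ = 420×(6.62)^0.194 = 606 K; V₂ = 2.96 L.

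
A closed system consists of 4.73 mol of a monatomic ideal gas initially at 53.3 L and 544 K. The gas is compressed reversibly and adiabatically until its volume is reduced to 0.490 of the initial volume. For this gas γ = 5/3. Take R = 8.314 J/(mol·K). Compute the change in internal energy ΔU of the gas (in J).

19500 J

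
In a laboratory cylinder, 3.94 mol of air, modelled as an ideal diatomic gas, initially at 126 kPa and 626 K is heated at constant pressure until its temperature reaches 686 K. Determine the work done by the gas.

V₁ = nRT₁/P₁ = 3.94×8.314×626/126 = 163 L.
Isobaric: P stays 126 kPa; V/T = const ⇒ T₂ = 686 K, V₂ = 178 L.
W = PΔV = 126×(178−163) kPa·L = 1970 J.

1970 J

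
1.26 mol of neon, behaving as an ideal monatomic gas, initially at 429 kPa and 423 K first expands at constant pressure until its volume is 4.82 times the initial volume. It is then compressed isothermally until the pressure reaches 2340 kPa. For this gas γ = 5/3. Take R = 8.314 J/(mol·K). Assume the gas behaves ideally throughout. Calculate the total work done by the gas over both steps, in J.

-19300 J

V₁ = nRT₁/P₁ = 1.26×8.314×423/429 = 10.3 L.
Step 1 — Isobaric: P stays 429 kPa; V/T = const ⇒ T₂ = 2040 K, V₂ = 49.8 L.
W = PΔV = 429×(49.8−10.3) kPa·L = 16900 J.
ΔU = nCvΔT = 1.26×12.5×(2040−423) = 25400 J.
Q = ΔU + W = nCpΔT = 42300 J.
State after step 1: P = 429 kPa, V = 49.8 L, T = 2040 K.
Step 2 — Isothermal: T stays 2040 K; PV = const ⇒ V₂ = 9.13 L, P₂ = 2340 kPa.
ΔU = 0 (ideal gas, T constant).
W = nRT ln(V₂/V₁) = 1.26×8.314×2040×ln(0.183) = -36200 J.
Q = ΔU + W = -36200 J.
Net over both steps: W = -19300 J, Q = 6080 J, ΔU = 25400 J.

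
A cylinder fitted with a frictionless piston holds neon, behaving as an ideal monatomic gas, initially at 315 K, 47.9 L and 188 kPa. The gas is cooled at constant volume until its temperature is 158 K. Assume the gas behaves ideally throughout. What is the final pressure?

94.3 kPa

Isochoric: V stays 47.9 L; P/T = const ⇒ T₂ = 158 K, P₂ = 94.3 kPa.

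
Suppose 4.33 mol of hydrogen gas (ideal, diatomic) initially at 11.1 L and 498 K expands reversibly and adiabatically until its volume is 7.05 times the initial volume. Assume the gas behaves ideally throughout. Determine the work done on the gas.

P₁ = nRT₁/V₁ = 4.33×8.314×498/11.1 = 1620 kPa.
Adiabatic: TV^(γ−1) = const ⇒ T₂ = 498×(0.142)^0.400 = 228 K; PV^γ = const ⇒ P₂ = 105 kPa.
ΔU = nCvΔT = 4.33×20.8×(228−498) = -24300 J.
Q = 0 for an adiabatic process, so W = −ΔU = 24300 J.
Work done on the gas = −W_by = -24300 J.

-24300 J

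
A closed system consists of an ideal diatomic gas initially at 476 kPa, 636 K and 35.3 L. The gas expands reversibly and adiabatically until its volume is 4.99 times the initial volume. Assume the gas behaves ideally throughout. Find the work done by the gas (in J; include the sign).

n = P₁V₁/(RT₁) = 476×35.3/(8.314×636) = 3.18 mol.
Adiabatic: TV^(γ−1) = const ⇒ T₂ = 636×(0.200)^0.400 = 334 K; PV^γ = const ⇒ P₂ = 50.1 kPa.
ΔU = nCvΔT = 3.18×20.8×(334−636) = -19900 J.
Q = 0 for an adiabatic process, so W = −ΔU = 19900 J.

19900 J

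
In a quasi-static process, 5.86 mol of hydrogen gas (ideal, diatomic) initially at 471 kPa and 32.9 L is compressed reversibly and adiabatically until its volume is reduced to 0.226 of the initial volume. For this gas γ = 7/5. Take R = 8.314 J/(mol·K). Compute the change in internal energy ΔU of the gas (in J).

31500 J

T₁ = P₁V₁/(nR) = 471×32.9/(5.86×8.314) = 318 K.
Adiabatic: TV^(γ−1) = const ⇒ T₂ = 318×(4.42)^0.400 = 577 K; PV^γ = const ⇒ P₂ = 3780 kPa.
For an ideal gas ΔU = nCvΔT with Cv = (5/2)R = 20.8 J/(mol·K).
ΔU = 5.86×20.8×(577−318) = 31500 J.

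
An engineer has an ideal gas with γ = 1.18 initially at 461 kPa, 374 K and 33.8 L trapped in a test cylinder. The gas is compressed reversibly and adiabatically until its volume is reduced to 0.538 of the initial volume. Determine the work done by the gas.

n = P₁V₁/(RT₁) = 461×33.8/(8.314×374) = 5.01 mol.
Adiabatic: TV^(γ−1) = const ⇒ T₂ = 374×(1.86)^0.180 = 418 K; PV^γ = const ⇒ P₂ = 958 kPa.
ΔU = nCvΔT = 5.01×46.2×(418−374) = 10200 J.
Q = 0 for an adiabatic process, so W = −ΔU = -10200 J.

-10200 J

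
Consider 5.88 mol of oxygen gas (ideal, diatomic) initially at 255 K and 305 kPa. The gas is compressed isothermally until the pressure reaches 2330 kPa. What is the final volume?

5.35 L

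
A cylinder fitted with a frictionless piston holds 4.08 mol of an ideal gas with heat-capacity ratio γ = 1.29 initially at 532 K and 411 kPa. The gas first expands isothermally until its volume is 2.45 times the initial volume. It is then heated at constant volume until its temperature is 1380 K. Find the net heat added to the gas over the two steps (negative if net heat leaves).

115000 J

V₁ = nRT₁/P₁ = 4.08×8.314×532/411 = 43.9 L.
Step 1 — Isothermal: T stays 532 K; PV = const ⇒ V₂ = 108 L, P₂ = 168 kPa.
ΔU = 0 (ideal gas, T constant).
W = nRT ln(V₂/V₁) = 4.08×8.314×532×ln(2.45) = 16200 J.
Q = ΔU + W = 16200 J.
State after step 1: P = 168 kPa, V = 108 L, T = 532 K.
Step 2 — Isochoric: V stays 108 L; P/T = const ⇒ T₂ = 1380 K, P₂ = 435 kPa.
W = 0 (no volume change).
ΔU = nCvΔT = 4.08×28.7×(1380−532) = 99200 J.
Q = ΔU = 99200 J.
Net over both steps: W = 16200 J, Q = 115000 J, ΔU = 99200 J.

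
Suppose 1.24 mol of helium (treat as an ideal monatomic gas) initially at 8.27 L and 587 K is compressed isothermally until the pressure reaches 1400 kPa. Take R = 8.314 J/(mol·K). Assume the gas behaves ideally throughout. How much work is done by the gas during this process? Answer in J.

-3930 J

P₁ = nRT₁/V₁ = 1.24×8.314×587/8.27 = 732 kPa.
Isothermal: T stays 587 K; PV = const ⇒ V₂ = 4.32 L, P₂ = 1400 kPa.
W = nRT ln(V₂/V₁) = 1.24×8.314×587×ln(0.523) = -3930 J.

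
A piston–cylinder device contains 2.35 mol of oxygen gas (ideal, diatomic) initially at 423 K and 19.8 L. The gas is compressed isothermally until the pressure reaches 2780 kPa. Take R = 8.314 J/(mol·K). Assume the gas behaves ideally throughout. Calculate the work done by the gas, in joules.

P₁ = nRT₁/V₁ = 2.35×8.314×423/19.8 = 417 kPa.
Isothermal: T stays 423 K; PV = const ⇒ V₂ = 2.97 L, P₂ = 2780 kPa.
W = nRT ln(V₂/V₁) = 2.35×8.314×423×ln(0.150) = -15700 J.

-15700 J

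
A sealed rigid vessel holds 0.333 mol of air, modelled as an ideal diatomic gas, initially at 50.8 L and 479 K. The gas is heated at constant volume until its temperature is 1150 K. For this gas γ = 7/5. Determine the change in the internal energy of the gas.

4640 J

P₁ = nRT₁/V₁ = 0.333×8.314×479/50.8 = 26.1 kPa.
Isochoric: V stays 50.8 L; P/T = const ⇒ T₂ = 1150 K, P₂ = 62.7 kPa.
For an ideal gas ΔU = nCvΔT with Cv = (5/2)R = 20.8 J/(mol·K).
ΔU = 0.333×20.8×(1150−479) = 4640 J.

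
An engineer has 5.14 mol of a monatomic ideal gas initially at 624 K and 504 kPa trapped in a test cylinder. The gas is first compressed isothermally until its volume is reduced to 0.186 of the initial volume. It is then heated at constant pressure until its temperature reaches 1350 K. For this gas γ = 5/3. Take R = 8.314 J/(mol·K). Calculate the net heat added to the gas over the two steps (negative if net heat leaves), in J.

V₁ = nRT₁/P₁ = 5.14×8.314×624/504 = 52.9 L.
Step 1 — Isothermal: T stays 624 K; PV = const ⇒ V₂ = 9.84 L, P₂ = 2710 kPa.
ΔU = 0 (ideal gas, T constant).
W = nRT ln(V₂/V₁) = 5.14×8.314×624×ln(0.186) = -44900 J.
Q = ΔU + W = -44900 J.
State after step 1: P = 2710 kPa, V = 9.84 L, T = 624 K.
Step 2 — Isobaric: P stays 2710 kPa; V/T = const ⇒ T₂ = 1350 K, V₂ = 21.3 L.
W = PΔV = 2710×(21.3−9.84) kPa·L = 31000 J.
ΔU = nCvΔT = 5.14×12.5×(1350−624) = 46500 J.
Q = ΔU + W = nCpΔT = 77600 J.
Net over both steps: W = -13800 J, Q = 32700 J, ΔU = 46500 J.

32700 J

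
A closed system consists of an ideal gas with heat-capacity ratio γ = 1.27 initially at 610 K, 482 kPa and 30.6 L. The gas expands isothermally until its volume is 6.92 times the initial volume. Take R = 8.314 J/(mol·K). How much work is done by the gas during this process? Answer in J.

28500 J

n = P₁V₁/(RT₁) = 482×30.6/(8.314×610) = 2.91 mol.
Isothermal: T stays 610 K; PV = const ⇒ V₂ = 212 L, P₂ = 69.7 kPa.
W = nRT ln(V₂/V₁) = 2.91×8.314×610×ln(6.92) = 28500 J.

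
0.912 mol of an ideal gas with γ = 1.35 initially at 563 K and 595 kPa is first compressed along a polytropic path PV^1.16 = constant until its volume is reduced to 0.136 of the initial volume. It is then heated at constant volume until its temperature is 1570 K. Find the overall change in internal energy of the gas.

21800 J

V₁ = nRT₁/P₁ = 0.912×8.314×563/595 = 7.17 L.
Step 1 — Polytropic n=1.16: T₂ = T₁(V₁/V₂)^(n−1) = 563×(7.35)^0.16 = 775 K; P₂ = P₁(V₁/V₂)^n = 6020 kPa.
W = (P₁V₁−P₂V₂)/(n−1) = (595×7.17−6020×0.976)/0.16 = -10000 J.
ΔU = nCvΔT = 0.912×23.8×(775−563) = 4590 J.
Q = ΔU + W = -5450 J.
State after step 1: P = 6020 kPa, V = 0.976 L, T = 775 K.
Step 2 — Isochoric: V stays 0.976 L; P/T = const ⇒ T₂ = 1570 K, P₂ = 12200 kPa.
W = 0 (no volume change).
ΔU = nCvΔT = 0.912×23.8×(1570−775) = 17200 J.
Q = ΔU = 17200 J.
Net over both steps: W = -10000 J, Q = 11800 J, ΔU = 21800 J.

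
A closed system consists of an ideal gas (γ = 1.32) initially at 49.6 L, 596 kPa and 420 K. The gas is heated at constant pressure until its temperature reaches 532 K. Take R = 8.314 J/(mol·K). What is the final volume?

Isobaric: P stays 596 kPa; V/T = const ⇒ T₂ = 532 K, V₂ = 62.8 L.

62.8 L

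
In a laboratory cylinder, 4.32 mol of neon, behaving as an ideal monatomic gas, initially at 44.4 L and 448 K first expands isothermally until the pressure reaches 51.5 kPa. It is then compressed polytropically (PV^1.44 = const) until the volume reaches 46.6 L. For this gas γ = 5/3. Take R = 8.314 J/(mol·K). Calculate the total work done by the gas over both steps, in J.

-16500 J

P₁ = nRT₁/V₁ = 4.32×8.314×448/44.4 = 362 kPa.
Step 1 — Isothermal: T stays 448 K; PV = const ⇒ V₂ = 312 L, P₂ = 51.5 kPa.
ΔU = 0 (ideal gas, T constant).
W = nRT ln(V₂/V₁) = 4.32×8.314×448×ln(7.04) = 31400 J.
Q = ΔU + W = 31400 J.
State after step 1: P = 51.5 kPa, V = 312 L, T = 448 K.
Step 2 — Polytropic n=1.44: T₂ = T₁(V₁/V₂)^(n−1) = 448×(6.70)^0.44 = 1030 K; P₂ = P₁(V₁/V₂)^n = 798 kPa.
W = (P₁V₁−P₂V₂)/(n−1) = (51.5×312−798×46.6)/0.44 = -47900 J.
ΔU = nCvΔT = 4.32×12.5×(1030−448) = 31600 J.
Q = ΔU + W = -16300 J.
Net over both steps: W = -16500 J, Q = 15100 J, ΔU = 31600 J.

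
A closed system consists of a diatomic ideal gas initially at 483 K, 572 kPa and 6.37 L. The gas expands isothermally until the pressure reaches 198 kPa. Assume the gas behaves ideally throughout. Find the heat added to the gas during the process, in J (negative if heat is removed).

n = P₁V₁/(RT₁) = 572×6.37/(8.314×483) = 0.907 mol.
Isothermal: T stays 483 K; PV = const ⇒ V₂ = 18.4 L, P₂ = 198 kPa.
ΔU = 0 (ideal gas, T constant).
W = nRT ln(V₂/V₁) = 0.907×8.314×483×ln(2.89) = 3870 J.
Q = ΔU + W = 3870 J.

3870 J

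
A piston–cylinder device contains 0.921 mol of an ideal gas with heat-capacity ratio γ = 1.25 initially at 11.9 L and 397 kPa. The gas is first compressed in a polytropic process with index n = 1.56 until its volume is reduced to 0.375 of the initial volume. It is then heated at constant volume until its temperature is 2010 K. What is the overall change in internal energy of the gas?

42700 J

T₁ = P₁V₁/(nR) = 397×11.9/(0.921×8.314) = 617 K.
Step 1 — Polytropic n=1.56: T₂ = T₁(V₁/V₂)^(n−1) = 617×(2.67)^0.56 = 1070 K; P₂ = P₁(V₁/V₂)^n = 1830 kPa.
W = (P₁V₁−P₂V₂)/(n−1) = (397×11.9−1830×4.46)/0.56 = -6180 J.
ΔU = nCvΔT = 0.921×33.3×(1070−617) = 13800 J.
Q = ΔU + W = 7660 J.
State after step 1: P = 1830 kPa, V = 4.46 L, T = 1070 K.
Step 2 — Isochoric: V stays 4.46 L; P/T = const ⇒ T₂ = 2010 K, P₂ = 3450 kPa.
W = 0 (no volume change).
ΔU = nCvΔT = 0.921×33.3×(2010−1070) = 28800 J.
Q = ΔU = 28800 J.
Net over both steps: W = -6180 J, Q = 36500 J, ΔU = 42700 J.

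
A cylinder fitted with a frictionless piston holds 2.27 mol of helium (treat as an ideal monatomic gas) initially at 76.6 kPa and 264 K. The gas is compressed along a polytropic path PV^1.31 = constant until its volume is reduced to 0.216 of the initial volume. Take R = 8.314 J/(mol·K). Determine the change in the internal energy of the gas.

4540 J

V₁ = nRT₁/P₁ = 2.27×8.314×264/76.6 = 65.0 L.
Polytropic n=1.31: T₂ = T₁(V₁/V₂)^(n−1) = 264×(4.63)^0.31 = 425 K; P₂ = P₁(V₁/V₂)^n = 570 kPa.
For an ideal gas ΔU = nCvΔT with Cv = (3/2)R = 12.5 J/(mol·K).
ΔU = 2.27×12.5×(425−264) = 4540 J.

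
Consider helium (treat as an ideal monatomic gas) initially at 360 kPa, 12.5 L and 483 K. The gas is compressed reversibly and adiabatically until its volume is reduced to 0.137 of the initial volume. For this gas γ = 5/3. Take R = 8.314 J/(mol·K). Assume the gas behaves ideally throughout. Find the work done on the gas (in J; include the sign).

18600 J

n = P₁V₁/(RT₁) = 360×12.5/(8.314×483) = 1.12 mol.
Adiabatic: TV^(γ−1) = const ⇒ T₂ = 483×(7.30)^0.667 = 1820 K; PV^γ = const ⇒ P₂ = 9890 kPa.
ΔU = nCvΔT = 1.12×12.5×(1820−483) = 18600 J.
Q = 0 for an adiabatic process, so W = −ΔU = -18600 J.
Work done on the gas = −W_by = 18600 J.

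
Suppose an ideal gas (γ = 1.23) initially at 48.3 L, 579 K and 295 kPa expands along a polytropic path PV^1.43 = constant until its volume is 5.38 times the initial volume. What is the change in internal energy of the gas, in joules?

n = P₁V₁/(RT₁) = 295×48.3/(8.314×579) = 2.96 mol.
Polytropic n=1.43: T₂ = T₁(V₁/V₂)^(n−1) = 579×(0.186)^0.43 = 281 K; P₂ = P₁(V₁/V₂)^n = 26.6 kPa.
For an ideal gas ΔU = nCvΔT with Cv = R/(γ−1) = 36.1 J/(mol·K).
ΔU = 2.96×36.1×(281−579) = -31900 J.

-31900 J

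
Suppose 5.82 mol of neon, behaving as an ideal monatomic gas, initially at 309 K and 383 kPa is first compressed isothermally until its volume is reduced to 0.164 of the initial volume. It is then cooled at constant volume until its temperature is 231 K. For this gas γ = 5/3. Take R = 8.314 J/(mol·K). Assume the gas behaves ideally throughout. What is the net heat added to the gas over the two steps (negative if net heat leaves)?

V₁ = nRT₁/P₁ = 5.82×8.314×309/383 = 39.0 L.
Step 1 — Isothermal: T stays 309 K; PV = const ⇒ V₂ = 6.40 L, P₂ = 2340 kPa.
ΔU = 0 (ideal gas, T constant).
W = nRT ln(V₂/V₁) = 5.82×8.314×309×ln(0.164) = -27000 J.
Q = ΔU + W = -27000 J.
State after step 1: P = 2340 kPa, V = 6.40 L, T = 309 K.
Step 2 — Isochoric: V stays 6.40 L; P/T = const ⇒ T₂ = 231 K, P₂ = 1750 kPa.
W = 0 (no volume change).
ΔU = nCvΔT = 5.82×12.5×(231−309) = -5660 J.
Q = ΔU = -5660 J.
Net over both steps: W = -27000 J, Q = -32700 J, ΔU = -5660 J.

-32700 J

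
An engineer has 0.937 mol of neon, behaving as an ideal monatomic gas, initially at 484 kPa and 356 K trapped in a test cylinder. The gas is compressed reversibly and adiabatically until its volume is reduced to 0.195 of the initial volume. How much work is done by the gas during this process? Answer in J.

V₁ = nRT₁/P₁ = 0.937×8.314×356/484 = 5.73 L.
Adiabatic: TV^(γ−1) = const ⇒ T₂ = 356×(5.13)^0.667 = 1060 K; PV^γ = const ⇒ P₂ = 7380 kPa.
ΔU = nCvΔT = 0.937×12.5×(1060−356) = 8210 J.
Q = 0 for an adiabatic process, so W = −ΔU = -8210 J.

-8210 J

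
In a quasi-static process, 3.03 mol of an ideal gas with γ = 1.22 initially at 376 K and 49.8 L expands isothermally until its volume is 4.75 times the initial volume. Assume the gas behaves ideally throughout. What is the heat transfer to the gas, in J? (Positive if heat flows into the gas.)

14800 J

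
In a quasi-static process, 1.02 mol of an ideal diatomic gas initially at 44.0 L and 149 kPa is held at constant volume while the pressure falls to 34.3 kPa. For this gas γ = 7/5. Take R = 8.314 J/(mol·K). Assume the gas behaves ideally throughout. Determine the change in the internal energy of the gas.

-12600 J

T₁ = P₁V₁/(nR) = 149×44.0/(1.02×8.314) = 773 K.
Isochoric: V stays 44.0 L; P/T = const ⇒ T₂ = 178 K, P₂ = 34.3 kPa.
For an ideal gas ΔU = nCvΔT with Cv = (5/2)R = 20.8 J/(mol·K).
ΔU = 1.02×20.8×(178−773) = -12600 J.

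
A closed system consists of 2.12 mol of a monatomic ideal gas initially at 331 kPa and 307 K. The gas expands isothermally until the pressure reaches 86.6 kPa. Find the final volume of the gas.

V₁ = nRT₁/P₁ = 2.12×8.314×307/331 = 16.3 L.
Isothermal: T stays 307 K; PV = const ⇒ V₂ = 62.5 L, P₂ = 86.6 kPa.

62.5 L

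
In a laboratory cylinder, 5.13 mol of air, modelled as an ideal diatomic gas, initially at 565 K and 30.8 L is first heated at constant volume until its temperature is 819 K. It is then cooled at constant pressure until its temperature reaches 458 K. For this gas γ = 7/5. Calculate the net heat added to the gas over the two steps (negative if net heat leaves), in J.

P₁ = nRT₁/V₁ = 5.13×8.314×565/30.8 = 782 kPa.
Step 1 — Isochoric: V stays 30.8 L; P/T = const ⇒ T₂ = 819 K, P₂ = 1130 kPa.
W = 0 (no volume change).
ΔU = nCvΔT = 5.13×20.8×(819−565) = 27100 J.
Q = ΔU = 27100 J.
State after step 1: P = 1130 kPa, V = 30.8 L, T = 819 K.
Step 2 — Isobaric: P stays 1130 kPa; V/T = const ⇒ T₂ = 458 K, V₂ = 17.2 L.
W = PΔV = 1130×(17.2−30.8) kPa·L = -15400 J.
ΔU = nCvΔT = 5.13×20.8×(458−819) = -38500 J.
Q = ΔU + W = nCpΔT = -53900 J.
Net over both steps: W = -15400 J, Q = -26800 J, ΔU = -11400 J.

-26800 J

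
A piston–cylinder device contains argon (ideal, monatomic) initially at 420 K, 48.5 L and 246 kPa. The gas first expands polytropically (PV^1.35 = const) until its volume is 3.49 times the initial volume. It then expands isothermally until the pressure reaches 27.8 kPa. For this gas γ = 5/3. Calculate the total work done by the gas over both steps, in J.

15900 J

n = P₁V₁/(RT₁) = 246×48.5/(8.314×420) = 3.42 mol.
Step 1 — Polytropic n=1.35: T₂ = T₁(V₁/V₂)^(n−1) = 420×(0.287)^0.35 = 271 K; P₂ = P₁(V₁/V₂)^n = 45.5 kPa.
W = (P₁V₁−P₂V₂)/(n−1) = (246×48.5−45.5×169)/0.35 = 12100 J.
ΔU = nCvΔT = 3.42×12.5×(271−420) = -6340 J.
Q = ΔU + W = 5740 J.
State after step 1: P = 45.5 kPa, V = 169 L, T = 271 K.
Step 2 — Isothermal: T stays 271 K; PV = const ⇒ V₂ = 277 L, P₂ = 27.8 kPa.
ΔU = 0 (ideal gas, T constant).
W = nRT ln(V₂/V₁) = 3.42×8.314×271×ln(1.64) = 3800 J.
Q = ΔU + W = 3800 J.
Net over both steps: W = 15900 J, Q = 9530 J, ΔU = -6340 J.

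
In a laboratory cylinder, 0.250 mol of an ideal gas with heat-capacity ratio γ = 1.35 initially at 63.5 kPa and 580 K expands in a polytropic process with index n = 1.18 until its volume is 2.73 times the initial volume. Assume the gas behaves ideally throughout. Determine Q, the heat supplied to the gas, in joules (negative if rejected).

V₁ = nRT₁/P₁ = 0.250×8.314×580/63.5 = 19.0 L.
Polytropic n=1.18: T₂ = T₁(V₁/V₂)^(n−1) = 580×(0.366)^0.18 = 484 K; P₂ = P₁(V₁/V₂)^n = 19.4 kPa.
W = (P₁V₁−P₂V₂)/(n−1) = (63.5×19.0−19.4×51.8)/0.18 = 1110 J.
ΔU = nCvΔT = 0.250×23.8×(484−580) = -570 J.
Q = ΔU + W = 538 J.

538 J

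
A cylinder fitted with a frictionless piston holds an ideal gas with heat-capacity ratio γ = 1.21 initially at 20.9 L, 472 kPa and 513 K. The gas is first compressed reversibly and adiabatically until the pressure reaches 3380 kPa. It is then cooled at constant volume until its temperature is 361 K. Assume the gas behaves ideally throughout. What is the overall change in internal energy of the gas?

n = P₁V₁/(RT₁) = 472×20.9/(8.314×513) = 2.31 mol.
Step 1 — Adiabatic: T₂/T₁ = (P₂/P₁)^((γ−1)/γ) ⇒ T₂ = 513×(7.16)^0.174 = 722 K; V₂ = 4.11 L.
ΔU = nCvΔT = 2.31×39.6×(722−513) = 19100 J.
Q = 0 for an adiabatic process, so W = −ΔU = -19100 J.
State after step 1: P = 3380 kPa, V = 4.11 L, T = 722 K.
Step 2 — Isochoric: V stays 4.11 L; P/T = const ⇒ T₂ = 361 K, P₂ = 1690 kPa.
W = 0 (no volume change).
ΔU = nCvΔT = 2.31×39.6×(361−722) = -33100 J.
Q = ΔU = -33100 J.
Net over both steps: W = -19100 J, Q = -33100 J, ΔU = -13900 J.

-13900 J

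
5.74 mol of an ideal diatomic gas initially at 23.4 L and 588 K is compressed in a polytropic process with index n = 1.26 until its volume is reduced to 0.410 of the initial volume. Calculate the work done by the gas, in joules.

P₁ = nRT₁/V₁ = 5.74×8.314×588/23.4 = 1200 kPa.
Polytropic n=1.26: T₂ = T₁(V₁/V₂)^(n−1) = 588×(2.44)^0.26 = 741 K; P₂ = P₁(V₁/V₂)^n = 3690 kPa.
W = (P₁V₁−P₂V₂)/(n−1) = (1200×23.4−3690×9.59)/0.26 = -28200 J.

-28200 J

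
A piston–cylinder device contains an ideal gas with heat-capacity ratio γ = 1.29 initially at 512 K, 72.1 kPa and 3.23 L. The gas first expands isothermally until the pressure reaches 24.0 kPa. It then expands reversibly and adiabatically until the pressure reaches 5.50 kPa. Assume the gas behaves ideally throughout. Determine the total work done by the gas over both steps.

483 J

n = P₁V₁/(RT₁) = 72.1×3.23/(8.314×512) = 0.0547 mol.
Step 1 — Isothermal: T stays 512 K; PV = const ⇒ V₂ = 9.70 L, P₂ = 24.0 kPa.
ΔU = 0 (ideal gas, T constant).
W = nRT ln(V₂/V₁) = 0.0547×8.314×512×ln(3.00) = 256 J.
Q = ΔU + W = 256 J.
State after step 1: P = 24.0 kPa, V = 9.70 L, T = 512 K.
Step 2 — Adiabatic: T₂/T₁ = (P₂/P₁)^((γ−1)/γ) ⇒ T₂ = 512×(0.229)^0.225 = 368 K; V₂ = 30.4 L.
ΔU = nCvΔT = 0.0547×28.7×(368−512) = -226 J.
Q = 0 for an adiabatic process, so W = −ΔU = 226 J.
Net over both steps: W = 483 J, Q = 256 J, ΔU = -226 J.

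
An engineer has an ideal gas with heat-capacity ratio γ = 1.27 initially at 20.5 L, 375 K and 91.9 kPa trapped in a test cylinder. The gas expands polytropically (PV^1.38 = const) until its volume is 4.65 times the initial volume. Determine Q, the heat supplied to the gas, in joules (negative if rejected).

-893 J

n = P₁V₁/(RT₁) = 91.9×20.5/(8.314×375) = 0.604 mol.
Polytropic n=1.38: T₂ = T₁(V₁/V₂)^(n−1) = 375×(0.215)^0.38 = 209 K; P₂ = P₁(V₁/V₂)^n = 11.0 kPa.
W = (P₁V₁−P₂V₂)/(n−1) = (91.9×20.5−11.0×95.3)/0.38 = 2190 J.
ΔU = nCvΔT = 0.604×30.8×(209−375) = -3090 J.
Q = ΔU + W = -893 J.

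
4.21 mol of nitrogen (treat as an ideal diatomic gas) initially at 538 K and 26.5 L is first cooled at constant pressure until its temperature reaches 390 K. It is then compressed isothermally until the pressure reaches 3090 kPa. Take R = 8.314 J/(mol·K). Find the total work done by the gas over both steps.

-25200 J

P₁ = nRT₁/V₁ = 4.21×8.314×538/26.5 = 711 kPa.
Step 1 — Isobaric: P stays 711 kPa; V/T = const ⇒ T₂ = 390 K, V₂ = 19.2 L.
W = PΔV = 711×(19.2−26.5) kPa·L = -5180 J.
ΔU = nCvΔT = 4.21×20.8×(390−538) = -13000 J.
Q = ΔU + W = nCpΔT = -18100 J.
State after step 1: P = 711 kPa, V = 19.2 L, T = 390 K.
Step 2 — Isothermal: T stays 390 K; PV = const ⇒ V₂ = 4.42 L, P₂ = 3090 kPa.
ΔU = 0 (ideal gas, T constant).
W = nRT ln(V₂/V₁) = 4.21×8.314×390×ln(0.230) = -20100 J.
Q = ΔU + W = -20100 J.
Net over both steps: W = -25200 J, Q = -38200 J, ΔU = -13000 J.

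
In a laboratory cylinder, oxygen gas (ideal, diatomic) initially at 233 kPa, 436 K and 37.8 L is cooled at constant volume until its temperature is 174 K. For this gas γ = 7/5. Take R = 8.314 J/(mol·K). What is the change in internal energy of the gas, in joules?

-13200 J

n = P₁V₁/(RT₁) = 233×37.8/(8.314×436) = 2.43 mol.
Isochoric: V stays 37.8 L; P/T = const ⇒ T₂ = 174 K, P₂ = 93.0 kPa.
For an ideal gas ΔU = nCvΔT with Cv = (5/2)R = 20.8 J/(mol·K).
ΔU = 2.43×20.8×(174−436) = -13200 J.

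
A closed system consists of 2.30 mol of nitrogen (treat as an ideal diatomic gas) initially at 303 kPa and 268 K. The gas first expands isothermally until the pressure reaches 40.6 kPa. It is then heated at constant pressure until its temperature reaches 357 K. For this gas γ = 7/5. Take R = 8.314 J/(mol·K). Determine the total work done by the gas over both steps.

12000 J

V₁ = nRT₁/P₁ = 2.30×8.314×268/303 = 16.9 L.
Step 1 — Isothermal: T stays 268 K; PV = const ⇒ V₂ = 126 L, P₂ = 40.6 kPa.
ΔU = 0 (ideal gas, T constant).
W = nRT ln(V₂/V₁) = 2.30×8.314×268×ln(7.46) = 10300 J.
Q = ΔU + W = 10300 J.
State after step 1: P = 40.6 kPa, V = 126 L, T = 268 K.
Step 2 — Isobaric: P stays 40.6 kPa; V/T = const ⇒ T₂ = 357 K, V₂ = 168 L.
W = PΔV = 40.6×(168−126) kPa·L = 1700 J.
ΔU = nCvΔT = 2.30×20.8×(357−268) = 4250 J.
Q = ΔU + W = nCpΔT = 5960 J.
Net over both steps: W = 12000 J, Q = 16300 J, ΔU = 4250 J.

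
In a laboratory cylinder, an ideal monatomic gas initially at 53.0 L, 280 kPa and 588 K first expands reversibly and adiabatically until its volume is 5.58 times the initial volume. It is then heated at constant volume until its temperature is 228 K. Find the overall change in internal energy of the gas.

n = P₁V₁/(RT₁) = 280×53.0/(8.314×588) = 3.04 mol.
Step 1 — Adiabatic: TV^(γ−1) = const ⇒ T₂ = 588×(0.179)^0.667 = 187 K; PV^γ = const ⇒ P₂ = 16.0 kPa.
ΔU = nCvΔT = 3.04×12.5×(187−588) = -15200 J.
Q = 0 for an adiabatic process, so W = −ΔU = 15200 J.
State after step 1: P = 16.0 kPa, V = 296 L, T = 187 K.
Step 2 — Isochoric: V stays 296 L; P/T = const ⇒ T₂ = 228 K, P₂ = 19.5 kPa.
W = 0 (no volume change).
ΔU = nCvΔT = 3.04×12.5×(228−187) = 1560 J.
Q = ΔU = 1560 J.
Net over both steps: W = 15200 J, Q = 1560 J, ΔU = -13600 J.

-13600 J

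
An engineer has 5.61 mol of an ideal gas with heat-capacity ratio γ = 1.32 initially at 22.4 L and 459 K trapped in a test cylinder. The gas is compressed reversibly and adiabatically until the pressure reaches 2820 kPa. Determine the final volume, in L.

9.87 L

P₁ = nRT₁/V₁ = 5.61×8.314×459/22.4 = 956 kPa.
Adiabatic: T₂/T₁ = (P₂/P₁)^((γ−1)/γ) ⇒ T₂ = 459×(2.95)^0.242 = 597 K; V₂ = 9.87 L.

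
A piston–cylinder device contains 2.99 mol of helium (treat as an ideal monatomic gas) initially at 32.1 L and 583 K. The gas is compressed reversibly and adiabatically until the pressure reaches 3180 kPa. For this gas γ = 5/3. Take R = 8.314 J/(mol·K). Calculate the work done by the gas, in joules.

P₁ = nRT₁/V₁ = 2.99×8.314×583/32.1 = 451 kPa.
Adiabatic: T₂/T₁ = (P₂/P₁)^((γ−1)/γ) ⇒ T₂ = 583×(7.04)^0.400 = 1270 K; V₂ = 9.95 L.
ΔU = nCvΔT = 2.99×12.5×(1270−583) = 25700 J.
Q = 0 for an adiabatic process, so W = −ΔU = -25700 J.

-25700 J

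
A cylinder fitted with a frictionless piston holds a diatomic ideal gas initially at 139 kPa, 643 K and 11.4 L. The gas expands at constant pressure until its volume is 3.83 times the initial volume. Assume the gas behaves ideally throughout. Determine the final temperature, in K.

2460 K

Isobaric: P stays 139 kPa; V/T = const ⇒ T₂ = 2460 K, V₂ = 43.7 L.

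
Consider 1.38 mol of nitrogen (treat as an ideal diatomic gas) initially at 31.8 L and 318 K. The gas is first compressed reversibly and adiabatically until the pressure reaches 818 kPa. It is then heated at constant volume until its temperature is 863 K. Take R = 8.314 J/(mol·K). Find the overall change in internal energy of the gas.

15600 J

P₁ = nRT₁/V₁ = 1.38×8.314×318/31.8 = 115 kPa.
Step 1 — Adiabatic: T₂/T₁ = (P₂/P₁)^((γ−1)/γ) ⇒ T₂ = 318×(7.13)^0.286 = 557 K; V₂ = 7.82 L.
ΔU = nCvΔT = 1.38×20.8×(557−318) = 6870 J.
Q = 0 for an adiabatic process, so W = −ΔU = -6870 J.
State after step 1: P = 818 kPa, V = 7.82 L, T = 557 K.
Step 2 — Isochoric: V stays 7.82 L; P/T = const ⇒ T₂ = 863 K, P₂ = 1270 kPa.
W = 0 (no volume change).
ΔU = nCvΔT = 1.38×20.8×(863−557) = 8770 J.
Q = ΔU = 8770 J.
Net over both steps: W = -6870 J, Q = 8770 J, ΔU = 15600 J.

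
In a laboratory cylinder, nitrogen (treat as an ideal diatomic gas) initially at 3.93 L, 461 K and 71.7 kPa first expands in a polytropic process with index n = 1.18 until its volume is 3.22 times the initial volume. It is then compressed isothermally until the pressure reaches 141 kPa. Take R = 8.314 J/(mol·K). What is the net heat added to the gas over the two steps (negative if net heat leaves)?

n = P₁V₁/(RT₁) = 71.7×3.93/(8.314×461) = 0.0735 mol.
Step 1 — Polytropic n=1.18: T₂ = T₁(V₁/V₂)^(n−1) = 461×(0.311)^0.18 = 373 K; P₂ = P₁(V₁/V₂)^n = 18.0 kPa.
W = (P₁V₁−P₂V₂)/(n−1) = (71.7×3.93−18.0×12.7)/0.18 = 297 J.
ΔU = nCvΔT = 0.0735×20.8×(373−461) = -134 J.
Q = ΔU + W = 163 J.
State after step 1: P = 18.0 kPa, V = 12.7 L, T = 373 K.
Step 2 — Isothermal: T stays 373 K; PV = const ⇒ V₂ = 1.62 L, P₂ = 141 kPa.
ΔU = 0 (ideal gas, T constant).
W = nRT ln(V₂/V₁) = 0.0735×8.314×373×ln(0.128) = -469 J.
Q = ΔU + W = -469 J.
Net over both steps: W = -172 J, Q = -306 J, ΔU = -134 J.

-306 J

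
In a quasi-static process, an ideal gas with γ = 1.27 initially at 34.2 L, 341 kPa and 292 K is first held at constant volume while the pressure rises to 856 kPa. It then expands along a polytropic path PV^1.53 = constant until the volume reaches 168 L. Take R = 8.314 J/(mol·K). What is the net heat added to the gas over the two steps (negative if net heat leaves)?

34900 J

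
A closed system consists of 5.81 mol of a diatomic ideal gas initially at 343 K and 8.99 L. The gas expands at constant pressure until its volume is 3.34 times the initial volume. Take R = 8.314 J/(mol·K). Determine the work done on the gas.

P₁ = nRT₁/V₁ = 5.81×8.314×343/8.99 = 1840 kPa.
Isobaric: P stays 1840 kPa; V/T = const ⇒ T₂ = 1150 K, V₂ = 30.0 L.
W = PΔV = 1840×(30.0−8.99) kPa·L = 38800 J.
Work done on the gas = −W_by = -38800 J.

-38800 J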